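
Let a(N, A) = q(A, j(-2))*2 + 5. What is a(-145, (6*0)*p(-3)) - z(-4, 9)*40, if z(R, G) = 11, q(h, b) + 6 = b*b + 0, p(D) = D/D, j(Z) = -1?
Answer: -445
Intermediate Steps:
p(D) = 1
q(h, b) = -6 + b² (q(h, b) = -6 + (b*b + 0) = -6 + (b² + 0) = -6 + b²)
a(N, A) = -5 (a(N, A) = (-6 + (-1)²)*2 + 5 = (-6 + 1)*2 + 5 = -5*2 + 5 = -10 + 5 = -5)
a(-145, (6*0)*p(-3)) - z(-4, 9)*40 = -5 - 11*40 = -5 - 1*440 = -5 - 440 = -445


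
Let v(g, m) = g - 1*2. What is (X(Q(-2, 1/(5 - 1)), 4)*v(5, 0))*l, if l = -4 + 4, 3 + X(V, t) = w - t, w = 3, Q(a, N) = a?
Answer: 0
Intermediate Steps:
v(g, m) = -2 + g (v(g, m) = g - 2 = -2 + g)
X(V, t) = -t (X(V, t) = -3 + (3 - t) = -t)
l = 0
(X(Q(-2, 1/(5 - 1)), 4)*v(5, 0))*l = ((-1*4)*(-2 + 5))*0 = -4*3*0 = -12*0 = 0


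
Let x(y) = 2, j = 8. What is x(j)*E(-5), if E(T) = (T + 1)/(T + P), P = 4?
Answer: 8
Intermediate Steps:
E(T) = (1 + T)/(4 + T) (E(T) = (T + 1)/(T + 4) = (1 + T)/(4 + T))
x(j)*E(-5) = 2*((1 - 5)/(4 - 5)) = 2*(-4/(-1)) = 2*(-1*(-4)) = 2*4 = 8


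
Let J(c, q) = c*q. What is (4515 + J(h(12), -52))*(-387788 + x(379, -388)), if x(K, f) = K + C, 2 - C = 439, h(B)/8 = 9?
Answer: -299029266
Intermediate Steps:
h(B) = 72 (h(B) = 8*9 = 72)
C = -437 (C = 2 - 1*439 = 2 - 439 = -437)
x(K, f) = -437 + K (x(K, f) = K - 437 = -437 + K)
(4515 + J(h(12), -52))*(-387788 + x(379, -388)) = (4515 + 72*(-52))*(-387788 + (-437 + 379)) = (4515 - 3744)*(-387788 - 58) = 771*(-387846) = -299029266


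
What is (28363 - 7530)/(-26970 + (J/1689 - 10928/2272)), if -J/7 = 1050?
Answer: -1665515018/2156876049 ≈ -0.77219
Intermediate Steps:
J = -7350 (J = -7*1050 = -7350)
(28363 - 7530)/(-26970 + (J/1689 - 10928/2272)) = (28363 - 7530)/(-26970 + (-7350/1689 - 10928/2272)) = 20833/(-26970 + (-7350*1/1689 - 10928*1/2272)) = 20833/(-26970 + (-2450/563 - 683/142)) = 20833/(-26970 - 732429/79946) = 20833/(-2156876049/79946) = 20833*(-79946/2156876049) = -1665515018/2156876049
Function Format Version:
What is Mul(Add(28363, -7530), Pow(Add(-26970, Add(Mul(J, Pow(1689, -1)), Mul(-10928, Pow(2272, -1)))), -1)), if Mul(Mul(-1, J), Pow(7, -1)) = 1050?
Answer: Rational(-1665515018, 2156876049) ≈ -0.77219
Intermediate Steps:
J = -7350 (J = Mul(-7, 1050) = -7350)
Mul(Add(28363, -7530), Pow(Add(-26970, Add(Mul(J, Pow(1689, -1)), Mul(-10928, Pow(2272, -1)))), -1)) = Mul(Add(28363, -7530), Pow(Add(-26970, Add(Mul(-7350, Pow(1689, -1)), Mul(-10928, Pow(2272, -1)))), -1)) = Mul(20833, Pow(Add(-26970, Add(Mul(-7350, Rational(1, 1689)), Mul(-10928, Rational(1, 2272)))), -1)) = Mul(20833, Pow(Add(-26970, Add(Rational(-2450, 563), Rational(-683, 142))), -1)) = Mul(20833, Pow(Add(-26970, Rational(-732429, 79946)), -1)) = Mul(20833, Pow(Rational(-2156876049, 79946), -1)) = Mul(20833, Rational(-79946, 2156876049)) = Rational(-1665515018, 2156876049)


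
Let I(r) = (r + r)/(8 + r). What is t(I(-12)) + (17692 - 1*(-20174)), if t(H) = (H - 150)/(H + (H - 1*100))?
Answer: 416544/11 ≈ 37868.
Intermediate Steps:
I(r) = 2*r/(8 + r) (I(r) = (2*r)/(8 + r) = 2*r/(8 + r))
t(H) = (-150 + H)/(-100 + 2*H) (t(H) = (-150 + H)/(H + (H - 100)) = (-150 + H)/(H + (-100 + H)) = (-150 + H)/(-100 + 2*H))
t(I(-12)) + (17692 - 1*(-20174)) = (-150 + 2*(-12)/(8 - 12))/(2*(-50 + 2*(-12)/(8 - 12))) + (17692 - 1*(-20174)) = (-150 + 2*(-12)/(-4))/(2*(-50 + 2*(-12)/(-4))) + (17692 + 20174) = (-150 + 2*(-12)*(-1/4))/(2*(-50 + 2*(-12)*(-1/4))) + 37866 = (-150 + 6)/(2*(-50 + 6)) + 37866 = (1/2)*(-144)/(-44) + 37866 = (1/2)*(-1/44)*(-144) + 37866 = 18/11 + 37866 = 416544/11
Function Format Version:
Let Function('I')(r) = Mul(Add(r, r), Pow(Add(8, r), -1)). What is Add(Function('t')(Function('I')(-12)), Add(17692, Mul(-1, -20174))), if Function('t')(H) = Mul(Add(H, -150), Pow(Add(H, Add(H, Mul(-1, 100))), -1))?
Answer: Rational(416544, 11) ≈ 37868.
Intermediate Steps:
Function('I')(r) = Mul(2, r, Pow(Add(8, r), -1)) (Function('I')(r) = Mul(Mul(2, r), Pow(Add(8, r), -1)) = Mul(2, r, Pow(Add(8, r), -1)))
Function('t')(H) = Mul(Pow(Add(-100, Mul(2, H)), -1), Add(-150, H)) (Function('t')(H) = Mul(Add(-150, H), Pow(Add(H, Add(H, -100)), -1)) = Mul(Add(-150, H), Pow(Add(H, Add(-100, H)), -1)) = Mul(Add(-150, H), Pow(Add(-100, Mul(2, H)), -1)) = Mul(Pow(Add(-100, Mul(2, H)), -1), Add(-150, H)))
Add(Function('t')(Function('I')(-12)), Add(17692, Mul(-1, -20174))) = Add(Mul(Rational(1, 2), Pow(Add(-50, Mul(2, -12, Pow(Add(8, -12), -1))), -1), Add(-150, Mul(2, -12, Pow(Add(8, -12), -1)))), Add(17692, Mul(-1, -20174))) = Add(Mul(Rational(1, 2), Pow(Add(-50, Mul(2, -12, Pow(-4, -1))), -1), Add(-150, Mul(2, -12, Pow(-4, -1)))), Add(17692, 20174)) = Add(Mul(Rational(1, 2), Pow(Add(-50, Mul(2, -12, Rational(-1, 4))), -1), Add(-150, Mul(2, -12, Rational(-1, 4)))), 37866) = Add(Mul(Rational(1, 2), Pow(Add(-50, 6), -1), Add(-150, 6)), 37866) = Add(Mul(Rational(1, 2), Pow(-44, -1), -144), 37866) = Add(Mul(Rational(1, 2), Rational(-1, 44), -144), 37866) = Add(Rational(18, 11), 37866) = Rational(416544, 11)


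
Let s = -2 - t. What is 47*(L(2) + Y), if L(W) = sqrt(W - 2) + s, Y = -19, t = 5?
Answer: -1222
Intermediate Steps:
s = -7 (s = -2 - 1*5 = -2 - 5 = -7)
L(W) = -7 + sqrt(-2 + W) (L(W) = sqrt(W - 2) - 7 = sqrt(-2 + W) - 7 = -7 + sqrt(-2 + W))
47*(L(2) + Y) = 47*((-7 + sqrt(-2 + 2)) - 19) = 47*((-7 + sqrt(0)) - 19) = 47*((-7 + 0) - 19) = 47*(-7 - 19) = 47*(-26) = -1222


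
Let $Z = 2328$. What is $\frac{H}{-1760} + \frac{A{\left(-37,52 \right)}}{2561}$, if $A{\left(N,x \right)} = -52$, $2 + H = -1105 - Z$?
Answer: $\frac{133931}{69344} \approx 1.9314$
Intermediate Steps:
$H = -3435$ ($H = -2 - 3433 = -3435$)
$\frac{H}{-1760} + \frac{A{\left(-37,52 \right)}}{2561} = - \frac{3435}{-1760} - \frac{52}{2561} = \left(-3435\right) \left(- \frac{1}{1760}\right) - \frac{4}{197} = \frac{687}{352} - \frac{4}{197} = \frac{133931}{69344}$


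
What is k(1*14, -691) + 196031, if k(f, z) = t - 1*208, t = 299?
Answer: 196122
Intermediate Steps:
k(f, z) = 91 (k(f, z) = 299 - 1*208 = 299 - 208 = 91)
k(1*14, -691) + 196031 = 91 + 196031 = 196122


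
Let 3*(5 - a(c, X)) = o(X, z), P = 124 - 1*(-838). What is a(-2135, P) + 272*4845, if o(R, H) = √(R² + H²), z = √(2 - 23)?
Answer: 1317845 - √925423/3 ≈ 1.3175e+6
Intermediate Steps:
z = I*√21 (z = √(-21) = I*√21 ≈ 4.5826*I)
P = 962 (P = 124 + 838 = 962)
o(R, H) = √(H² + R²)
a(c, X) = 5 - √(-21 + X²)/3 (a(c, X) = 5 - √((I*√21)² + X²)/3 = 5 - √(-21 + X²)/3)
a(-2135, P) + 272*4845 = (5 - √(-21 + 962²)/3) + 272*4845 = (5 - √(-21 + 925444)/3) + 1317840 = (5 - √925423/3) + 1317840 = 1317845 - √925423/3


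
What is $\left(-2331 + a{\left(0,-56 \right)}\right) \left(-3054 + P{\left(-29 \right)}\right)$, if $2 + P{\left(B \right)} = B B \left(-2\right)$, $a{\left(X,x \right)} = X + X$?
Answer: $11044278$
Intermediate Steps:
$a{\left(X,x \right)} = 2 X$
$P{\left(B \right)} = -2 - 2 B^{2}$ ($P{\left(B \right)} = -2 + B B \left(-2\right) = -2 + B^{2} \left(-2\right) = -2 - 2 B^{2}$)
$\left(-2331 + a{\left(0,-56 \right)}\right) \left(-3054 + P{\left(-29 \right)}\right) = \left(-2331 + 2 \cdot 0\right) \left(-3054 - \left(2 + 2 \left(-29\right)^{2}\right)\right) = \left(-2331 + 0\right) \left(-3054 - 1684\right) = - 2331 \left(-3054 - 1684\right) = \left(-2331\right) \left(-4738\right) = 11044278$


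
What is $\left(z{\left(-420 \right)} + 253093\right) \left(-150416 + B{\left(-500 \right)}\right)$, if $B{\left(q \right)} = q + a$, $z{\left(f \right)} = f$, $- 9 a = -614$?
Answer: $- \frac{343036444990}{9} \approx -3.8115 \cdot 10^{10}$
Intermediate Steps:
$a = \frac{614}{9}$ ($a = \left(- \frac{1}{9}\right) \left(-614\right) = \frac{614}{9} \approx 68.222$)
$B{\left(q \right)} = \frac{614}{9} + q$ ($B{\left(q \right)} = q + \frac{614}{9} = \frac{614}{9} + q$)
$\left(z{\left(-420 \right)} + 253093\right) \left(-150416 + B{\left(-500 \right)}\right) = \left(-420 + 253093\right) \left(-150416 + \left(\frac{614}{9} - 500\right)\right) = 252673 \left(-150416 - \frac{3886}{9}\right) = 252673 \left(- \frac{1357630}{9}\right) = - \frac{343036444990}{9}$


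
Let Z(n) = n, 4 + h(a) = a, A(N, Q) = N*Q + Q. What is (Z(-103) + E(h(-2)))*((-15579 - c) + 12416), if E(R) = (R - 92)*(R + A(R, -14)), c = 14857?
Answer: 114877500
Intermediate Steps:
A(N, Q) = Q + N*Q
h(a) = -4 + a
E(R) = (-92 + R)*(-14 - 13*R) (E(R) = (R - 92)*(R - 14*(1 + R)) = (-92 + R)*(R + (-14 - 14*R)) = (-92 + R)*(-14 - 13*R))
(Z(-103) + E(h(-2)))*((-15579 - c) + 12416) = (-103 + (1288 - 13*(-4 - 2)**2 + 1182*(-4 - 2)))*((-15579 - 1*14857) + 12416) = (-103 + (1288 - 13*(-6)**2 + 1182*(-6)))*((-15579 - 14857) + 12416) = (-103 + (1288 - 13*36 - 7092))*(-30436 + 12416) = (-103 + (1288 - 468 - 7092))*(-18020) = (-103 - 6272)*(-18020) = -6375*(-18020) = 114877500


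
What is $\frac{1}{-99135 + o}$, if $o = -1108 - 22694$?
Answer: $- \frac{1}{122937} \approx -8.1342 \cdot 10^{-6}$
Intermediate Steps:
$o = -23802$ ($o = -1108 - 22694 = -23802$)
$\frac{1}{-99135 + o} = \frac{1}{-99135 - 23802} = \frac{1}{-122937} = - \frac{1}{122937}$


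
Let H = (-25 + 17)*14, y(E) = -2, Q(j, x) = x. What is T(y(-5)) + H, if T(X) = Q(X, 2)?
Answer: -110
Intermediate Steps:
T(X) = 2
H = -112 (H = -8*14 = -112)
T(y(-5)) + H = 2 - 112 = -110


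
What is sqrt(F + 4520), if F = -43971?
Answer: I*sqrt(39451) ≈ 198.62*I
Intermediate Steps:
sqrt(F + 4520) = sqrt(-43971 + 4520) = sqrt(-39451) = I*sqrt(39451)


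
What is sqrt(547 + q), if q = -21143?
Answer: 2*I*sqrt(5149) ≈ 143.51*I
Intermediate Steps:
sqrt(547 + q) = sqrt(547 - 21143) = sqrt(-20596) = 2*I*sqrt(5149)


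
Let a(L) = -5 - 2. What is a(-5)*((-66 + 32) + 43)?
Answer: -63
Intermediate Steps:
a(L) = -7
a(-5)*((-66 + 32) + 43) = -7*((-66 + 32) + 43) = -7*(-34 + 43) = -7*9 = -63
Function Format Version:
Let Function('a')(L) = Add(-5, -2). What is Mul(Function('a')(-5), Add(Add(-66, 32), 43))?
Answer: -63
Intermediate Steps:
Function('a')(L) = -7
Mul(Function('a')(-5), Add(Add(-66, 32), 43)) = Mul(-7, Add(Add(-66, 32), 43)) = Mul(-7, Add(-34, 43)) = Mul(-7, 9) = -63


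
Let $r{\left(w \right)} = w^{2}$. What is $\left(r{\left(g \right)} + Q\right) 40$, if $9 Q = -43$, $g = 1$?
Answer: $- \frac{1360}{9} \approx -151.11$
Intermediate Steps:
$Q = - \frac{43}{9}$ ($Q = \frac{1}{9} \left(-43\right) = - \frac{43}{9} \approx -4.7778$)
$\left(r{\left(g \right)} + Q\right) 40 = \left(1^{2} - \frac{43}{9}\right) 40 = \left(1 - \frac{43}{9}\right) 40 = \left(- \frac{34}{9}\right) 40 = - \frac{1360}{9}$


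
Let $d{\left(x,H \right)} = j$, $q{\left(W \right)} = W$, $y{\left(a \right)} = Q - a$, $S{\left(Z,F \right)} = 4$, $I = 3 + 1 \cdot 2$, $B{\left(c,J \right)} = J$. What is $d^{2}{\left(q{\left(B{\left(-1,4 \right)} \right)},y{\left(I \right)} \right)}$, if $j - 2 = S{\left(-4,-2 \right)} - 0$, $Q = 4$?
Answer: $36$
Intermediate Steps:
$I = 5$ ($I = 3 + 2 = 5$)
$y{\left(a \right)} = 4 - a$
$j = 6$ ($j = 2 + \left(4 - 0\right) = 2 + \left(4 + 0\right) = 2 + 4 = 6$)
$d{\left(x,H \right)} = 6$
$d^{2}{\left(q{\left(B{\left(-1,4 \right)} \right)},y{\left(I \right)} \right)} = 6^{2} = 36$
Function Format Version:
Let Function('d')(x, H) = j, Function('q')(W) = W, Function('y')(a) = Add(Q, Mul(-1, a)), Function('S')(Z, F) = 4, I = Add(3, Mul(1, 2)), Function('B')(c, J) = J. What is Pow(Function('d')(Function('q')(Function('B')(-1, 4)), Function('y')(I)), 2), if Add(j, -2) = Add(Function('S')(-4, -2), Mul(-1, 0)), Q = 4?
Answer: 36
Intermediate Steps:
I = 5 (I = Add(3, 2) = 5)
Function('y')(a) = Add(4, Mul(-1, a))
j = 6 (j = Add(2, Add(4, Mul(-1, 0))) = Add(2, Add(4, 0)) = Add(2, 4) = 6)
Function('d')(x, H) = 6
Pow(Function('d')(Function('q')(Function('B')(-1, 4)), Function('y')(I)), 2) = Pow(6, 2) = 36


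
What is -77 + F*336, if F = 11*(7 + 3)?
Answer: 36883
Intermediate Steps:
F = 110 (F = 11*10 = 110)
-77 + F*336 = -77 + 110*336 = -77 + 36960 = 36883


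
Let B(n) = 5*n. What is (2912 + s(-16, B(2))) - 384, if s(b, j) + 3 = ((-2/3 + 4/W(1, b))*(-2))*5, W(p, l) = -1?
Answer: 7715/3 ≈ 2571.7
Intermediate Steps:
s(b, j) = 131/3 (s(b, j) = -3 + ((-2/3 + 4/(-1))*(-2))*5 = -3 + ((-2*⅓ + 4*(-1))*(-2))*5 = -3 + ((-⅔ - 4)*(-2))*5 = -3 - 14/3*(-2)*5 = -3 + (28/3)*5 = -3 + 140/3 = 131/3)
(2912 + s(-16, B(2))) - 384 = (2912 + 131/3) - 384 = 8867/3 - 384 = 7715/3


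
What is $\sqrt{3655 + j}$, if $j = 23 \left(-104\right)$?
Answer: $\sqrt{1263} \approx 35.539$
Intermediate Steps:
$j = -2392$
$\sqrt{3655 + j} = \sqrt{3655 - 2392} = \sqrt{1263}$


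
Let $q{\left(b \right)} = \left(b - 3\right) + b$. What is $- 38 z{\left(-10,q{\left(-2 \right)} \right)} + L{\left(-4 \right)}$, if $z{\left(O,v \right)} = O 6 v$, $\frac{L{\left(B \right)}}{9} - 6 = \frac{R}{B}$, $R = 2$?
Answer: $- \frac{31821}{2} \approx -15911.0$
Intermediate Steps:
$q{\left(b \right)} = -3 + 2 b$ ($q{\left(b \right)} = \left(-3 + b\right) + b = -3 + 2 b$)
$L{\left(B \right)} = 54 + \frac{18}{B}$ ($L{\left(B \right)} = 54 + 9 \frac{2}{B} = 54 + \frac{18}{B}$)
$z{\left(O,v \right)} = 6 O v$
$- 38 z{\left(-10,q{\left(-2 \right)} \right)} + L{\left(-4 \right)} = - 38 \cdot 6 \left(-10\right) \left(-3 + 2 \left(-2\right)\right) + \left(54 + \frac{18}{-4}\right) = - 38 \cdot 6 \left(-10\right) \left(-3 - 4\right) + \left(54 + 18 \left(- \frac{1}{4}\right)\right) = - 38 \cdot 6 \left(-10\right) \left(-7\right) + \left(54 - \frac{9}{2}\right) = \left(-38\right) 420 + \frac{99}{2} = -15960 + \frac{99}{2} = - \frac{31821}{2}$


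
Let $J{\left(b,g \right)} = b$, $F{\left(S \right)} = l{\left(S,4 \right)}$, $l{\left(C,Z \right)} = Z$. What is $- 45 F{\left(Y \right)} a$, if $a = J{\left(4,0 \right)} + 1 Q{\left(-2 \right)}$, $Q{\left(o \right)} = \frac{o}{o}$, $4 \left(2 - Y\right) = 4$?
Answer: $-900$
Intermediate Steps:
$Y = 1$ ($Y = 2 - 1 = 1$)
$F{\left(S \right)} = 4$
$Q{\left(o \right)} = 1$
$a = 5$ ($a = 4 + 1 \cdot 1 = 4 + 1 = 5$)
$- 45 F{\left(Y \right)} a = \left(-45\right) 4 \cdot 5 = \left(-180\right) 5 = -900$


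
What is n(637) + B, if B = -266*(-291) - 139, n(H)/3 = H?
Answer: 79178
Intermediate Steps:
n(H) = 3*H
B = 77267 (B = 77406 - 139 = 77267)
n(637) + B = 3*637 + 77267 = 1911 + 77267 = 79178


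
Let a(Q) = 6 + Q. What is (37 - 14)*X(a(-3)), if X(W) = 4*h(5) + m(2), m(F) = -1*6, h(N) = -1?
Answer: -230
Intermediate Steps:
m(F) = -6
X(W) = -10 (X(W) = 4*(-1) - 6 = -4 - 6 = -10)
(37 - 14)*X(a(-3)) = (37 - 14)*(-10) = 23*(-10) = -230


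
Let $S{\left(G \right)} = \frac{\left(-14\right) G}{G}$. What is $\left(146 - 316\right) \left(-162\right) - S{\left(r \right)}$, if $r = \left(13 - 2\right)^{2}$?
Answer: $27554$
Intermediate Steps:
$r = 121$ ($r = 11^{2} = 121$)
$S{\left(G \right)} = -14$
$\left(146 - 316\right) \left(-162\right) - S{\left(r \right)} = \left(146 - 316\right) \left(-162\right) - -14 = \left(-170\right) \left(-162\right) + 14 = 27540 + 14 = 27554$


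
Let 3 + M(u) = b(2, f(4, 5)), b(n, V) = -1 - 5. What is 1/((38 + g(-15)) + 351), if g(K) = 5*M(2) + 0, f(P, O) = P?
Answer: 1/344 ≈ 0.0029070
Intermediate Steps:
b(n, V) = -6
M(u) = -9 (M(u) = -3 - 6 = -9)
g(K) = -45 (g(K) = 5*(-9) + 0 = -45 + 0 = -45)
1/((38 + g(-15)) + 351) = 1/((38 - 45) + 351) = 1/(-7 + 351) = 1/344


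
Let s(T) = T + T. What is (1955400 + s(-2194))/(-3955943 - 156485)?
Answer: -487753/1028107 ≈ -0.47442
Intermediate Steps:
s(T) = 2*T
(1955400 + s(-2194))/(-3955943 - 156485) = (1955400 + 2*(-2194))/(-3955943 - 156485) = (1955400 - 4388)/(-4112428) = 1951012*(-1/4112428) = -487753/1028107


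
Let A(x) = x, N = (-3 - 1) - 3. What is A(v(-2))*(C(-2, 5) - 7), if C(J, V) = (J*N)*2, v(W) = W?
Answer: -42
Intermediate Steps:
N = -7 (N = -4 - 3 = -7)
C(J, V) = -14*J (C(J, V) = (J*(-7))*2 = -7*J*2 = -14*J)
A(v(-2))*(C(-2, 5) - 7) = -2*(-14*(-2) - 7) = -2*(28 - 7) = -2*21 = -42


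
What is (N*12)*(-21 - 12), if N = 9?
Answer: -3564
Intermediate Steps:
(N*12)*(-21 - 12) = (9*12)*(-21 - 12) = 108*(-33) = -3564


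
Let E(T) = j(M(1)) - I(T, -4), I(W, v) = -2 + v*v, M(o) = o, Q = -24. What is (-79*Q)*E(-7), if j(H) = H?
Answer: -24648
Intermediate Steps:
I(W, v) = -2 + v²
E(T) = -13 (E(T) = 1 - (-2 + (-4)²) = 1 - (-2 + 16) = 1 - 1*14 = 1 - 14 = -13)
(-79*Q)*E(-7) = -79*(-24)*(-13) = 1896*(-13) = -24648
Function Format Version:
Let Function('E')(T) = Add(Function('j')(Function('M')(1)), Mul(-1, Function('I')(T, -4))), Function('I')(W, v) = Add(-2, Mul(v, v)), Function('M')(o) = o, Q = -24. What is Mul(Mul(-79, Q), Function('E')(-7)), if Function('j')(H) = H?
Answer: -24648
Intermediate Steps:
Function('I')(W, v) = Add(-2, Pow(v, 2))
Function('E')(T) = -13 (Function('E')(T) = Add(1, Mul(-1, Add(-2, Pow(-4, 2)))) = Add(1, Mul(-1, Add(-2, 16))) = Add(1, Mul(-1, 14)) = Add(1, -14) = -13)
Mul(Mul(-79, Q), Function('E')(-7)) = Mul(Mul(-79, -24), -13) = Mul(1896, -13) = -24648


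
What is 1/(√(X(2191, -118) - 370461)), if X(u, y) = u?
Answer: -I*√368270/368270 ≈ -0.0016478*I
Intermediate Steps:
1/(√(X(2191, -118) - 370461)) = 1/(√(2191 - 370461)) = 1/(√(-368270)) = 1/(I*√368270) = -I*√368270/368270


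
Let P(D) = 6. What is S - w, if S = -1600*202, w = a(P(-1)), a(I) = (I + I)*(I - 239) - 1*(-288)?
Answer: -320692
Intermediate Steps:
a(I) = 288 + 2*I*(-239 + I) (a(I) = (2*I)*(-239 + I) + 288 = 2*I*(-239 + I) + 288 = 288 + 2*I*(-239 + I))
w = -2508 (w = 288 - 478*6 + 2*6² = 288 - 2868 + 2*36 = 288 - 2868 + 72 = -2508)
S = -323200
S - w = -323200 - 1*(-2508) = -323200 + 2508 = -320692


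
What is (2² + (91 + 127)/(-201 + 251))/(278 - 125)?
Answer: 209/3825 ≈ 0.054641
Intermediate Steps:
(2² + (91 + 127)/(-201 + 251))/(278 - 125) = (4 + 218/50)/153 = (4 + 218*(1/50))*(1/153) = (4 + 109/25)*(1/153) = (209/25)*(1/153) = 209/3825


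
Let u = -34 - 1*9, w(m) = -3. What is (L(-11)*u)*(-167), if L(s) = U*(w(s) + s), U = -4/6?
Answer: 201068/3 ≈ 67023.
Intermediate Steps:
U = -⅔ (U = -4*⅙ = -⅔ ≈ -0.66667)
L(s) = 2 - 2*s/3 (L(s) = -2*(-3 + s)/3 = 2 - 2*s/3)
u = -43 (u = -34 - 9 = -43)
(L(-11)*u)*(-167) = ((2 - ⅔*(-11))*(-43))*(-167) = ((2 + 22/3)*(-43))*(-167) = ((28/3)*(-43))*(-167) = -1204/3*(-167) = 201068/3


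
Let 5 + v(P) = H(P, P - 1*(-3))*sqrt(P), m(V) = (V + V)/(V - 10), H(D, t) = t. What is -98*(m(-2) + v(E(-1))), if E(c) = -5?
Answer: 1372/3 + 196*I*sqrt(5) ≈ 457.33 + 438.27*I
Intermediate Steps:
m(V) = 2*V/(-10 + V) (m(V) = (2*V)/(-10 + V) = 2*V/(-10 + V))
v(P) = -5 + sqrt(P)*(3 + P) (v(P) = -5 + (P - 1*(-3))*sqrt(P) = -5 + (P + 3)*sqrt(P) = -5 + (3 + P)*sqrt(P) = -5 + sqrt(P)*(3 + P))
-98*(m(-2) + v(E(-1))) = -98*(2*(-2)/(-10 - 2) + (-5 + sqrt(-5)*(3 - 5))) = -98*(2*(-2)/(-12) + (-5 + (I*sqrt(5))*(-2))) = -98*(2*(-2)*(-1/12) + (-5 - 2*I*sqrt(5))) = -98*(1/3 + (-5 - 2*I*sqrt(5))) = -98*(-14/3 - 2*I*sqrt(5)) = 1372/3 + 196*I*sqrt(5)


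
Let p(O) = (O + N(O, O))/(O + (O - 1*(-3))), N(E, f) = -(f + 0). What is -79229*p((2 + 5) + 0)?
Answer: 0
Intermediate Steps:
N(E, f) = -f
p(O) = 0 (p(O) = (O - O)/(O + (O - 1*(-3))) = 0/(O + (O + 3)) = 0/(O + (3 + O)) = 0/(3 + 2*O) = 0)
-79229*p((2 + 5) + 0) = -79229*0 = 0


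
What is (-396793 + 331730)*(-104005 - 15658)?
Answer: 7785633769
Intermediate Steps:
(-396793 + 331730)*(-104005 - 15658) = -65063*(-119663) = 7785633769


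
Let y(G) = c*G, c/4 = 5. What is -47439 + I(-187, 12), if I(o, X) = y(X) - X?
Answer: -47211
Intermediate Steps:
c = 20 (c = 4*5 = 20)
y(G) = 20*G
I(o, X) = 19*X (I(o, X) = 20*X - X = 19*X)
-47439 + I(-187, 12) = -47439 + 19*12 = -47439 + 228 = -47211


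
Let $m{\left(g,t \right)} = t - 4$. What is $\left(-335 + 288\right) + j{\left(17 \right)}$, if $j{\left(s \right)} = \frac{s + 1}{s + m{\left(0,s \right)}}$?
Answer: $- \frac{232}{5} \approx -46.4$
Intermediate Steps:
$m{\left(g,t \right)} = -4 + t$
$j{\left(s \right)} = \frac{1 + s}{-4 + 2 s}$ ($j{\left(s \right)} = \frac{s + 1}{s + \left(-4 + s\right)} = \frac{1 + s}{-4 + 2 s}$)
$\left(-335 + 288\right) + j{\left(17 \right)} = \left(-335 + 288\right) + \frac{1 + 17}{2 \left(-2 + 17\right)} = -47 + \frac{1}{2} \cdot \frac{1}{15} \cdot 18 = -47 + \frac{3}{5} = - \frac{232}{5}$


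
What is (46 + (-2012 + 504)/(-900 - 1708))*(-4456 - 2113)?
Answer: -199493961/652 ≈ -3.0597e+5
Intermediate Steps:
(46 + (-2012 + 504)/(-900 - 1708))*(-4456 - 2113) = (46 - 1508/(-2608))*(-6569) = (46 - 1508*(-1/2608))*(-6569) = (46 + 377/652)*(-6569) = (30369/652)*(-6569) = -199493961/652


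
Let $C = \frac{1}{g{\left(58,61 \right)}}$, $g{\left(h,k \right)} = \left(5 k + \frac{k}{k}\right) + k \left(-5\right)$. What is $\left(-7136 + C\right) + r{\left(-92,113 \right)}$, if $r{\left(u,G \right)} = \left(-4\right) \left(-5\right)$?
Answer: $-7115$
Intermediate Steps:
$r{\left(u,G \right)} = 20$
$g{\left(h,k \right)} = 1$ ($g{\left(h,k \right)} = \left(5 k + 1\right) - 5 k = \left(1 + 5 k\right) - 5 k = 1$)
$C = 1$ ($C = 1^{-1} = 1$)
$\left(-7136 + C\right) + r{\left(-92,113 \right)} = \left(-7136 + 1\right) + 20 = -7135 + 20 = -7115$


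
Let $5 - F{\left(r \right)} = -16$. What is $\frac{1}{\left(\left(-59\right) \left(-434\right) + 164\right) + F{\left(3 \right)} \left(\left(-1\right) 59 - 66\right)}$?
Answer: $\frac{1}{23145} \approx 4.3206 \cdot 10^{-5}$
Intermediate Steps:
$F{\left(r \right)} = 21$ ($F{\left(r \right)} = 5 - -16 = 5 + 16 = 21$)
$\frac{1}{\left(\left(-59\right) \left(-434\right) + 164\right) + F{\left(3 \right)} \left(\left(-1\right) 59 - 66\right)} = \frac{1}{\left(\left(-59\right) \left(-434\right) + 164\right) + 21 \left(\left(-1\right) 59 - 66\right)} = \frac{1}{\left(25606 + 164\right) + 21 \left(-59 - 66\right)} = \frac{1}{25770 + 21 \left(-125\right)} = \frac{1}{25770 - 2625} = \frac{1}{23145}$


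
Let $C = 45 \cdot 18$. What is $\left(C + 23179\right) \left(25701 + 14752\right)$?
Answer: $970427017$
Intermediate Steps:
$C = 810$
$\left(C + 23179\right) \left(25701 + 14752\right) = \left(810 + 23179\right) \left(25701 + 14752\right) = 23989 \cdot 40453 = 970427017$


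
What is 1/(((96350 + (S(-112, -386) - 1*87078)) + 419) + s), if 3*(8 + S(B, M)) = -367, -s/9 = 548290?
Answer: -3/14775148 ≈ -2.0304e-7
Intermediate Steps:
s = -4934610 (s = -9*548290 = -4934610)
S(B, M) = -391/3 (S(B, M) = -8 + (⅓)*(-367) = -8 - 367/3 = -391/3)
1/(((96350 + (S(-112, -386) - 1*87078)) + 419) + s) = 1/(((96350 + (-391/3 - 1*87078)) + 419) - 4934610) = 1/(((96350 + (-391/3 - 87078)) + 419) - 4934610) = 1/(((96350 - 261625/3) + 419) - 4934610) = 1/((27425/3 + 419) - 4934610) = 1/(28682/3 - 4934610) = 1/(-14775148/3) = -3/14775148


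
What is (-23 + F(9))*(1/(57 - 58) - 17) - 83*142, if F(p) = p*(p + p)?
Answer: -14288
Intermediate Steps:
F(p) = 2*p**2 (F(p) = p*(2*p) = 2*p**2)
(-23 + F(9))*(1/(57 - 58) - 17) - 83*142 = (-23 + 2*9**2)*(1/(57 - 58) - 17) - 83*142 = (-23 + 2*81)*(1/(-1) - 17) - 11786 = (-23 + 162)*(-1 - 17) - 11786 = 139*(-18) - 11786 = -2502 - 11786 = -14288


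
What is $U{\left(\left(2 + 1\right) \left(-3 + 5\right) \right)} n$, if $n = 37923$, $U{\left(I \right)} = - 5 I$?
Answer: $-1137690$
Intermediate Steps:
$U{\left(\left(2 + 1\right) \left(-3 + 5\right) \right)} n = - 5 \left(2 + 1\right) \left(-3 + 5\right) 37923 = - 5 \cdot 3 \cdot 2 \cdot 37923 = \left(-5\right) 6 \cdot 37923 = \left(-30\right) 37923 = -1137690$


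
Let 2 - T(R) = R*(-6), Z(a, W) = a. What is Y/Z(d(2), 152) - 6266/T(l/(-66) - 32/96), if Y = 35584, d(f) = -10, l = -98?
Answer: -1044123/245 ≈ -4261.7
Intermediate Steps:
T(R) = 2 + 6*R (T(R) = 2 - R*(-6) = 2 - (-6)*R = 2 + 6*R)
Y/Z(d(2), 152) - 6266/T(l/(-66) - 32/96) = 35584/(-10) - 6266/(2 + 6*(-98/(-66) - 32/96)) = 35584*(-⅒) - 6266/(2 + 6*(-98*(-1/66) - 32*1/96)) = -17792/5 - 6266/(2 + 6*(49/33 - ⅓)) = -17792/5 - 6266/(2 + 6*(38/33)) = -17792/5 - 6266/(2 + 76/11) = -17792/5 - 6266/98/11 = -17792/5 - 6266*11/98 = -17792/5 - 34463/49 = -1044123/245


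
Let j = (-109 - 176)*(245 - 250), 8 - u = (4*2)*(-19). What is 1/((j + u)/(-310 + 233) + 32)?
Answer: 77/879 ≈ 0.087600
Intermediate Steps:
u = 160 (u = 8 - 4*2*(-19) = 8 - 8*(-19) = 8 - 1*(-152) = 8 + 152 = 160)
j = 1425 (j = -285*(-5) = 1425)
1/((j + u)/(-310 + 233) + 32) = 1/((1425 + 160)/(-310 + 233) + 32) = 1/(1585/(-77) + 32) = 1/(1585*(-1/77) + 32) = 1/(-1585/77 + 32) = 1/(879/77) = 77/879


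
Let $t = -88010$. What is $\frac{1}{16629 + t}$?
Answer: $- \frac{1}{71381} \approx -1.4009 \cdot 10^{-5}$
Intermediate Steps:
$\frac{1}{16629 + t} = \frac{1}{16629 - 88010} = \frac{1}{-71381} = - \frac{1}{71381}$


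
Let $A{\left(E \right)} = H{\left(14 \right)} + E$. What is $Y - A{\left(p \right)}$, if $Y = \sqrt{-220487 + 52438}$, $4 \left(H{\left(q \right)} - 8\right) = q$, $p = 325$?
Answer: $- \frac{673}{2} + i \sqrt{168049} \approx -336.5 + 409.94 i$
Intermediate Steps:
$H{\left(q \right)} = 8 + \frac{q}{4}$
$A{\left(E \right)} = \frac{23}{2} + E$ ($A{\left(E \right)} = \left(8 + \frac{1}{4} \cdot 14\right) + E = \left(8 + \frac{7}{2}\right) + E = \frac{23}{2} + E$)
$Y = i \sqrt{168049}$ ($Y = \sqrt{-168049} = i \sqrt{168049} \approx 409.94 i$)
$Y - A{\left(p \right)} = i \sqrt{168049} - \left(\frac{23}{2} + 325\right) = i \sqrt{168049} - \frac{673}{2} = - \frac{673}{2} + i \sqrt{168049}$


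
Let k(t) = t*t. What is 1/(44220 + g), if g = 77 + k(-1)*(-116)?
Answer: 1/44181 ≈ 2.2634e-5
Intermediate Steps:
k(t) = t²
g = -39 (g = 77 + (-1)²*(-116) = 77 + 1*(-116) = 77 - 116 = -39)
1/(44220 + g) = 1/(44220 - 39) = 1/44181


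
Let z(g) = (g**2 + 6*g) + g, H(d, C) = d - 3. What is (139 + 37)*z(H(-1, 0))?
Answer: -2112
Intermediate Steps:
H(d, C) = -3 + d
z(g) = g**2 + 7*g
(139 + 37)*z(H(-1, 0)) = (139 + 37)*((-3 - 1)*(7 + (-3 - 1))) = 176*(-4*(7 - 4)) = 176*(-4*3) = 176*(-12) = -2112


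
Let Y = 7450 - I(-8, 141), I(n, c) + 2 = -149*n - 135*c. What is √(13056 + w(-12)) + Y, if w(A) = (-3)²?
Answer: 25295 + √13065 ≈ 25409.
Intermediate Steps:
w(A) = 9
I(n, c) = -2 - 149*n - 135*c (I(n, c) = -2 + (-149*n - 135*c) = -2 - 149*n - 135*c)
Y = 25295 (Y = 7450 - (-2 - 149*(-8) - 135*141) = 7450 - (-2 + 1192 - 19035) = 7450 - 1*(-17845) = 7450 + 17845 = 25295)
√(13056 + w(-12)) + Y = √(13056 + 9) + 25295 = √13065 + 25295 = 25295 + √13065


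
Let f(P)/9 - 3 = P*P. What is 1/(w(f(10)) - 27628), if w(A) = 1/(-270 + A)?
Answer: -657/18151595 ≈ -3.6195e-5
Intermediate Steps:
f(P) = 27 + 9*P² (f(P) = 27 + 9*(P*P) = 27 + 9*P²)
1/(w(f(10)) - 27628) = 1/(1/(-270 + (27 + 9*10²)) - 27628) = 1/(1/(-270 + (27 + 9*100)) - 27628) = 1/(1/(-270 + (27 + 900)) - 27628) = 1/(1/(-270 + 927) - 27628) = 1/(1/657 - 27628) = 1/(-18151595/657) = -657/18151595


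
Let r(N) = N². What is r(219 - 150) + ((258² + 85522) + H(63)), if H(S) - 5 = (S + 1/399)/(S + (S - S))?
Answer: 3942813862/25137 ≈ 1.5685e+5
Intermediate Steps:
H(S) = 5 + (1/399 + S)/S (H(S) = 5 + (S + 1/399)/(S + (S - S)) = 5 + (S + 1/399)/(S + 0) = 5 + (1/399 + S)/S)
r(219 - 150) + ((258² + 85522) + H(63)) = (219 - 150)² + ((258² + 85522) + (6 + (1/399)/63)) = 69² + ((66564 + 85522) + (6 + (1/399)*(1/63))) = 4761 + (152086 + (6 + 1/25137)) = 4761 + (152086 + 150823/25137) = 4761 + 3823136605/25137 = 3942813862/25137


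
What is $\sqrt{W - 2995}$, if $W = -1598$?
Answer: $i \sqrt{4593} \approx 67.772 i$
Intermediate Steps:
$\sqrt{W - 2995} = \sqrt{-1598 - 2995} = \sqrt{-4593} = i \sqrt{4593}$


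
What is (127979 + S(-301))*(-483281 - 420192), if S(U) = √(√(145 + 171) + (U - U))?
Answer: -115625571067 - 903473*√2*79^(¼) ≈ -1.1563e+11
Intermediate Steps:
S(U) = √2*79^(¼) (S(U) = √(√316 + 0) = √(2*√79 + 0) = √(2*√79) = √2*79^(¼))
(127979 + S(-301))*(-483281 - 420192) = (127979 + √2*79^(¼))*(-483281 - 420192) = (127979 + √2*79^(¼))*(-903473) = -115625571067 - 903473*√2*79^(¼)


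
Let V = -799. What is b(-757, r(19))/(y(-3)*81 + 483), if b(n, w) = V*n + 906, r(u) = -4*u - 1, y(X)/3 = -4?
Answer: -605749/489 ≈ -1238.8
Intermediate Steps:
y(X) = -12 (y(X) = 3*(-4) = -12)
r(u) = -1 - 4*u
b(n, w) = 906 - 799*n (b(n, w) = -799*n + 906 = 906 - 799*n)
b(-757, r(19))/(y(-3)*81 + 483) = (906 - 799*(-757))/(-12*81 + 483) = (906 + 604843)/(-972 + 483) = 605749/(-489) = 605749*(-1/489) = -605749/489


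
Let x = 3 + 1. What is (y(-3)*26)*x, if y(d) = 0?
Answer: 0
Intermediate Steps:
x = 4
(y(-3)*26)*x = (0*26)*4 = 0*4 = 0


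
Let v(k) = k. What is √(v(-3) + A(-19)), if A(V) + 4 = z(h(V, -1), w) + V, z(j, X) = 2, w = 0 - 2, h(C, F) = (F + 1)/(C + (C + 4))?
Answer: 2*I*√6 ≈ 4.899*I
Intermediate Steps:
h(C, F) = (1 + F)/(4 + 2*C) (h(C, F) = (1 + F)/(C + (4 + C)) = (1 + F)/(4 + 2*C))
w = -2
A(V) = -2 + V (A(V) = -4 + (2 + V) = -2 + V)
√(v(-3) + A(-19)) = √(-3 + (-2 - 19)) = √(-3 - 21) = √(-24) = 2*I*√6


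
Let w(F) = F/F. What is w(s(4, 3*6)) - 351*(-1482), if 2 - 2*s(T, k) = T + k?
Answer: 520183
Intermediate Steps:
s(T, k) = 1 - T/2 - k/2 (s(T, k) = 1 - (T + k)/2 = 1 + (-T/2 - k/2) = 1 - T/2 - k/2)
w(F) = 1
w(s(4, 3*6)) - 351*(-1482) = 1 - 351*(-1482) = 1 + 520182 = 520183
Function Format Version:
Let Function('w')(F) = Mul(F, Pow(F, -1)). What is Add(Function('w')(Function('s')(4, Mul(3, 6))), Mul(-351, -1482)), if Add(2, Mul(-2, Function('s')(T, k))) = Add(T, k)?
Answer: 520183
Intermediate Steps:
Function('s')(T, k) = Add(1, Mul(Rational(-1, 2), T), Mul(Rational(-1, 2), k)) (Function('s')(T, k) = Add(1, Mul(Rational(-1, 2), Add(T, k))) = Add(1, Add(Mul(Rational(-1, 2), T), Mul(Rational(-1, 2), k))) = Add(1, Mul(Rational(-1, 2), T), Mul(Rational(-1, 2), k)))
Function('w')(F) = 1
Add(Function('w')(Function('s')(4, Mul(3, 6))), Mul(-351, -1482)) = Add(1, Mul(-351, -1482)) = Add(1, 520182) = 520183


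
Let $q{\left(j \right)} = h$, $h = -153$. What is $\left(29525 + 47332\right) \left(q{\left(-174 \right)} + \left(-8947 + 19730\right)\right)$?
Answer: $816989910$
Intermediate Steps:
$q{\left(j \right)} = -153$
$\left(29525 + 47332\right) \left(q{\left(-174 \right)} + \left(-8947 + 19730\right)\right) = \left(29525 + 47332\right) \left(-153 + \left(-8947 + 19730\right)\right) = 76857 \left(-153 + 10783\right) = 76857 \cdot 10630 = 816989910$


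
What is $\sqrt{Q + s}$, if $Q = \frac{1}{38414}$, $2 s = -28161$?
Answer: $\frac{i \sqrt{5194421038741}}{19207} \approx 118.66 i$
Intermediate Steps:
$s = - \frac{28161}{2}$ ($s = \frac{1}{2} \left(-28161\right) = - \frac{28161}{2} \approx -14081.0$)
$Q = \frac{1}{38414} \approx 2.6032 \cdot 10^{-5}$
$\sqrt{Q + s} = \sqrt{\frac{1}{38414} - \frac{28161}{2}} = \sqrt{- \frac{270444163}{19207}} = \frac{i \sqrt{5194421038741}}{19207}$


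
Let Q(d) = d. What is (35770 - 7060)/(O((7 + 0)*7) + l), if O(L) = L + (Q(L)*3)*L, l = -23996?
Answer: -14355/8372 ≈ -1.7146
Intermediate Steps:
O(L) = L + 3*L² (O(L) = L + (L*3)*L = L + (3*L)*L = L + 3*L²)
(35770 - 7060)/(O((7 + 0)*7) + l) = (35770 - 7060)/(((7 + 0)*7)*(1 + 3*((7 + 0)*7)) - 23996) = 28710/((7*7)*(1 + 3*(7*7)) - 23996) = 28710/(49*(1 + 3*49) - 23996) = 28710/(49*(1 + 147) - 23996) = 28710/(49*148 - 23996) = 28710/(7252 - 23996) = 28710/(-16744) = 28710*(-1/16744) = -14355/8372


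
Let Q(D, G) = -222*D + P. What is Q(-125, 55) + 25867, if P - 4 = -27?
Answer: 53594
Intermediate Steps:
P = -23 (P = 4 - 27 = -23)
Q(D, G) = -23 - 222*D (Q(D, G) = -222*D - 23 = -23 - 222*D)
Q(-125, 55) + 25867 = (-23 - 222*(-125)) + 25867 = (-23 + 27750) + 25867 = 27727 + 25867 = 53594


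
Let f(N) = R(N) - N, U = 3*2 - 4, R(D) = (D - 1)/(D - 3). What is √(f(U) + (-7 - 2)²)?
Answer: √78 ≈ 8.8318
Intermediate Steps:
R(D) = (-1 + D)/(-3 + D)
U = 2 (U = 6 - 4 = 2)
f(N) = -N + (-1 + N)/(-3 + N) (f(N) = (-1 + N)/(-3 + N) - N = -N + (-1 + N)/(-3 + N))
√(f(U) + (-7 - 2)²) = √((-1 + 2 - 1*2*(-3 + 2))/(-3 + 2) + (-7 - 2)²) = √((-1 + 2 - 1*2*(-1))/(-1) + (-9)²) = √(-(-1 + 2 + 2) + 81) = √(-1*3 + 81) = √(-3 + 81) = √78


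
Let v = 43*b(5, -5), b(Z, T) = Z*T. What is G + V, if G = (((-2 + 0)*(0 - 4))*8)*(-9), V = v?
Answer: -1651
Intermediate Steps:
b(Z, T) = T*Z
v = -1075 (v = 43*(-5*5) = 43*(-25) = -1075)
V = -1075
G = -576 (G = (-2*(-4)*8)*(-9) = (8*8)*(-9) = 64*(-9) = -576)
G + V = -576 - 1075 = -1651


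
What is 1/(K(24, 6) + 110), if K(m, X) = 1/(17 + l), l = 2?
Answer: 19/2091 ≈ 0.0090866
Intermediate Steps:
K(m, X) = 1/19 (K(m, X) = 1/(17 + 2) = 1/19)
1/(K(24, 6) + 110) = 1/(1/19 + 110) = 1/(2091/19) = 19/2091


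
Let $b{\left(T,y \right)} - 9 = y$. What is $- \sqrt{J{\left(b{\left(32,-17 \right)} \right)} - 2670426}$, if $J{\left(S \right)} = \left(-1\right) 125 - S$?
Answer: $- 3 i \sqrt{296727} \approx - 1634.2 i$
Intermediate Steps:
$b{\left(T,y \right)} = 9 + y$
$J{\left(S \right)} = -125 - S$
$- \sqrt{J{\left(b{\left(32,-17 \right)} \right)} - 2670426} = - \sqrt{\left(-125 - \left(9 - 17\right)\right) - 2670426} = - \sqrt{\left(-125 - -8\right) - 2670426} = - \sqrt{\left(-125 + 8\right) - 2670426} = - \sqrt{-117 - 2670426} = - \sqrt{-2670543} = - 3 i \sqrt{296727}$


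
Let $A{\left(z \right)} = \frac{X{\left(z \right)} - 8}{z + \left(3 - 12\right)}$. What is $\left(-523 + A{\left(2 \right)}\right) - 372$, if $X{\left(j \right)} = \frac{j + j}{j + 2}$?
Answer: $-894$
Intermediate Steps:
$X{\left(j \right)} = \frac{2 j}{2 + j}$
$A{\left(z \right)} = \frac{-8 + \frac{2 z}{2 + z}}{-9 + z}$ ($A{\left(z \right)} = \frac{\frac{2 z}{2 + z} - 8}{z + \left(3 - 12\right)} = \frac{-8 + \frac{2 z}{2 + z}}{z + \left(3 - 12\right)} = \frac{-8 + \frac{2 z}{2 + z}}{z - 9} = \frac{-8 + \frac{2 z}{2 + z}}{-9 + z}$)
$\left(-523 + A{\left(2 \right)}\right) - 372 = \left(-523 + \frac{2 \left(-8 - 6\right)}{\left(-9 + 2\right) \left(2 + 2\right)}\right) - 372 = \left(-523 + \frac{2 \left(-8 - 6\right)}{\left(-7\right) 4}\right) - 372 = \left(-523 + 2 \left(- \frac{1}{7}\right) \frac{1}{4} \left(-14\right)\right) - 372 = \left(-523 + 1\right) - 372 = -522 - 372 = -894$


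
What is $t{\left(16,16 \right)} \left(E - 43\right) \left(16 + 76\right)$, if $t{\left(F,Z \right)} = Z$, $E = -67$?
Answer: $-161920$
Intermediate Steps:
$t{\left(16,16 \right)} \left(E - 43\right) \left(16 + 76\right) = 16 \left(-67 - 43\right) \left(16 + 76\right) = 16 \left(\left(-110\right) 92\right) = 16 \left(-10120\right) = -161920$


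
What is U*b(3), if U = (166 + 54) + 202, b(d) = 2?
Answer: 844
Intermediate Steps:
U = 422 (U = 220 + 202 = 422)
U*b(3) = 422*2 = 844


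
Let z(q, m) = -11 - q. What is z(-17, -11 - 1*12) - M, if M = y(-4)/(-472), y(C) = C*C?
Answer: 356/59 ≈ 6.0339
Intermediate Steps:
y(C) = C²
M = -2/59 (M = (-4)²/(-472) = 16*(-1/472) = -2/59 ≈ -0.033898)
z(-17, -11 - 1*12) - M = (-11 - 1*(-17)) - 1*(-2/59) = (-11 + 17) + 2/59 = 6 + 2/59 = 356/59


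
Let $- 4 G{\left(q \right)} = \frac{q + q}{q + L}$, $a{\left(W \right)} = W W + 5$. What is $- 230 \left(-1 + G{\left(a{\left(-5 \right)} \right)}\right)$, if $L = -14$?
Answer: $\frac{3565}{8} \approx 445.63$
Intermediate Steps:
$a{\left(W \right)} = 5 + W^{2}$ ($a{\left(W \right)} = W^{2} + 5 = 5 + W^{2}$)
$G{\left(q \right)} = - \frac{q}{2 \left(-14 + q\right)}$ ($G{\left(q \right)} = - \frac{\left(q + q\right) \frac{1}{q - 14}}{4} = - \frac{2 q \frac{1}{-14 + q}}{4} = - \frac{q}{2 \left(-14 + q\right)}$)
$- 230 \left(-1 + G{\left(a{\left(-5 \right)} \right)}\right) = - 230 \left(-1 - \frac{5 + \left(-5\right)^{2}}{-28 + 2 \left(5 + \left(-5\right)^{2}\right)}\right) = - 230 \left(-1 - \frac{5 + 25}{-28 + 2 \left(5 + 25\right)}\right) = - 230 \left(-1 - \frac{30}{-28 + 2 \cdot 30}\right) = - 230 \left(-1 - \frac{30}{-28 + 60}\right) = - 230 \left(-1 - \frac{30}{32}\right) = - 230 \left(-1 - 30 \cdot \frac{1}{32}\right) = - 230 \left(-1 - \frac{15}{16}\right) = \left(-230\right) \left(- \frac{31}{16}\right) = \frac{3565}{8}$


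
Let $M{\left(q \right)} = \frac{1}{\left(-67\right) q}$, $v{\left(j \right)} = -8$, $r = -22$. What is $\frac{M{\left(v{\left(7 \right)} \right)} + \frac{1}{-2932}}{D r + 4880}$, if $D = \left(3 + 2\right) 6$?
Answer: $\frac{599}{1657987360} \approx 3.6128 \cdot 10^{-7}$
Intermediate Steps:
$D = 30$ ($D = 5 \cdot 6 = 30$)
$M{\left(q \right)} = - \frac{1}{67 q}$
$\frac{M{\left(v{\left(7 \right)} \right)} + \frac{1}{-2932}}{D r + 4880} = \frac{- \frac{1}{67 \left(-8\right)} + \frac{1}{-2932}}{30 \left(-22\right) + 4880} = \frac{\left(- \frac{1}{67}\right) \left(- \frac{1}{8}\right) - \frac{1}{2932}}{-660 + 4880} = \frac{\frac{1}{536} - \frac{1}{2932}}{4220} = \frac{599}{392888} \cdot \frac{1}{4220} = \frac{599}{1657987360}$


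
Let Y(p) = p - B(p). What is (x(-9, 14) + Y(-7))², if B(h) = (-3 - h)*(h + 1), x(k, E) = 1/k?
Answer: 23104/81 ≈ 285.23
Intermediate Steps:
B(h) = (1 + h)*(-3 - h) (B(h) = (-3 - h)*(1 + h) = (1 + h)*(-3 - h))
Y(p) = 3 + p² + 5*p (Y(p) = p - (-3 - p² - 4*p) = p + (3 + p² + 4*p) = 3 + p² + 5*p)
(x(-9, 14) + Y(-7))² = (1/(-9) + (3 + (-7)² + 5*(-7)))² = (-⅑ + (3 + 49 - 35))² = (-⅑ + 17)² = (152/9)² = 23104/81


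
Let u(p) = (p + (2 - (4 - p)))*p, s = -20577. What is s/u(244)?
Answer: -6859/39528 ≈ -0.17352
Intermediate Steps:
u(p) = p*(-2 + 2*p) (u(p) = (p + (2 + (-4 + p)))*p = (p + (-2 + p))*p = (-2 + 2*p)*p = p*(-2 + 2*p))
s/u(244) = -20577*1/(488*(-1 + 244)) = -20577/(2*244*243) = -20577/118584 = -20577*1/118584 = -6859/39528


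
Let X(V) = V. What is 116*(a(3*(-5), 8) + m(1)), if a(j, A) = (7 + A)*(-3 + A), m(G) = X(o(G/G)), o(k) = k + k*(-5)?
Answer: 8236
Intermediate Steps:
o(k) = -4*k (o(k) = k - 5*k = -4*k)
m(G) = -4 (m(G) = -4*G/G = -4*1 = -4)
a(j, A) = (-3 + A)*(7 + A)
116*(a(3*(-5), 8) + m(1)) = 116*((-21 + 8² + 4*8) - 4) = 116*((-21 + 64 + 32) - 4) = 116*(75 - 4) = 116*71 = 8236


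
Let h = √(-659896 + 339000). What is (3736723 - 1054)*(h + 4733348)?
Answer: 17682221389812 + 29885352*I*√5014 ≈ 1.7682e+13 + 2.1162e+9*I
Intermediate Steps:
h = 8*I*√5014 (h = √(-320896) = 8*I*√5014 ≈ 566.48*I)
(3736723 - 1054)*(h + 4733348) = (3736723 - 1054)*(8*I*√5014 + 4733348) = 3735669*(4733348 + 8*I*√5014) = 17682221389812 + 29885352*I*√5014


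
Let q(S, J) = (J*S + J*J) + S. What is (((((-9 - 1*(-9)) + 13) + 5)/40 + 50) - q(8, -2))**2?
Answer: 1185921/400 ≈ 2964.8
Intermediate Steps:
q(S, J) = S + J**2 + J*S (q(S, J) = (J*S + J**2) + S = (J**2 + J*S) + S = S + J**2 + J*S)
(((((-9 - 1*(-9)) + 13) + 5)/40 + 50) - q(8, -2))**2 = (((((-9 - 1*(-9)) + 13) + 5)/40 + 50) - (8 + (-2)**2 - 2*8))**2 = (((((-9 + 9) + 13) + 5)*(1/40) + 50) - (8 + 4 - 16))**2 = ((((0 + 13) + 5)*(1/40) + 50) - 1*(-4))**2 = (((13 + 5)*(1/40) + 50) + 4)**2 = ((18*(1/40) + 50) + 4)**2 = ((9/20 + 50) + 4)**2 = (1009/20 + 4)**2 = (1089/20)**2 = 1185921/400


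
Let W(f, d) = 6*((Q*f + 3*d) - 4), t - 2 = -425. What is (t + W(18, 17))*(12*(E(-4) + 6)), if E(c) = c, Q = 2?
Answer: 1800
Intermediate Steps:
t = -423 (t = 2 - 425 = -423)
W(f, d) = -24 + 12*f + 18*d (W(f, d) = 6*((2*f + 3*d) - 4) = 6*(-4 + 2*f + 3*d) = -24 + 12*f + 18*d)
(t + W(18, 17))*(12*(E(-4) + 6)) = (-423 + (-24 + 12*18 + 18*17))*(12*(-4 + 6)) = (-423 + (-24 + 216 + 306))*(12*2) = (-423 + 498)*24 = 75*24 = 1800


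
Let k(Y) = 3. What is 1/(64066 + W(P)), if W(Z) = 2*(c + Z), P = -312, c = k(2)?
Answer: 1/63448 ≈ 1.5761e-5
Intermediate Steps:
c = 3
W(Z) = 6 + 2*Z (W(Z) = 2*(3 + Z) = 6 + 2*Z)
1/(64066 + W(P)) = 1/(64066 + (6 + 2*(-312))) = 1/(64066 + (6 - 624)) = 1/(64066 - 618) = 1/63448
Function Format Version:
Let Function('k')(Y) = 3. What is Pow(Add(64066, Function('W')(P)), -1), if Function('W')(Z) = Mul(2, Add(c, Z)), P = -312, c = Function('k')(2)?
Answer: Rational(1, 63448) ≈ 1.5761e-5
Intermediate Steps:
c = 3
Function('W')(Z) = Add(6, Mul(2, Z)) (Function('W')(Z) = Mul(2, Add(3, Z)) = Add(6, Mul(2, Z)))
Pow(Add(64066, Function('W')(P)), -1) = Pow(Add(64066, Add(6, Mul(2, -312))), -1) = Pow(Add(64066, Add(6, -624)), -1) = Pow(Add(64066, -618), -1) = Pow(63448, -1) = Rational(1, 63448)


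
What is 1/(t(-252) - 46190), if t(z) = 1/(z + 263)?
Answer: -11/508089 ≈ -2.1650e-5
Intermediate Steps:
t(z) = 1/(263 + z)
1/(t(-252) - 46190) = 1/(1/(263 - 252) - 46190) = 1/(1/11 - 46190) = 1/(-508089/11) = -11/508089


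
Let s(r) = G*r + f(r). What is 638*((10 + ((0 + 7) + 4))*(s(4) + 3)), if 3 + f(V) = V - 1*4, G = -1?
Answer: -53592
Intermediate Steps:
f(V) = -7 + V (f(V) = -3 + (V - 1*4) = -3 + (V - 4) = -3 + (-4 + V) = -7 + V)
s(r) = -7 (s(r) = -r + (-7 + r) = -7)
638*((10 + ((0 + 7) + 4))*(s(4) + 3)) = 638*((10 + ((0 + 7) + 4))*(-7 + 3)) = 638*((10 + (7 + 4))*(-4)) = 638*((10 + 11)*(-4)) = 638*(21*(-4)) = 638*(-84) = -53592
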